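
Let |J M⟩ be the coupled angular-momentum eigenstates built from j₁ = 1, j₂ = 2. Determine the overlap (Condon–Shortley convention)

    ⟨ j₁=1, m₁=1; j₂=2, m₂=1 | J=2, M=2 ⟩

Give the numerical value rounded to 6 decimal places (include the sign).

+0.577350

j₁+j₂−J=1  J+j₁−j₂=1  J−j₁+j₂=3  j₁+j₂+J+1=6
(j₁±m₁, j₂±m₂, J±M) = (2,0,3,1,4,0)
P² = 12
sum k=0..0:
  [0] +1/6 = 1/6
S = 1/6
C² = P²·S² = 1/3 ; C = +0.577350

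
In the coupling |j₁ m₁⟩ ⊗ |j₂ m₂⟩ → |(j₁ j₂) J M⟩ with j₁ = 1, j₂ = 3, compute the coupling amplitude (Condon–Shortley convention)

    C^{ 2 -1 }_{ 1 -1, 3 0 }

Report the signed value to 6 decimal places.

+√(1/7) = +0.377964

triangle: 2!×0!×4!/7! = 48/5040
(j±m)!: 0!×2!×3!×3!×1!×3! = 432
prefactor² = (2J+1)×Δ×N² = 144/7
  k=2: +1/(2!×0!×0!×1!×0!×3!) = 1/12
Σ = 1/12  ⇒  CG² = 144/7×1/12² = 1/7
CG = +√(1/7) = +0.377964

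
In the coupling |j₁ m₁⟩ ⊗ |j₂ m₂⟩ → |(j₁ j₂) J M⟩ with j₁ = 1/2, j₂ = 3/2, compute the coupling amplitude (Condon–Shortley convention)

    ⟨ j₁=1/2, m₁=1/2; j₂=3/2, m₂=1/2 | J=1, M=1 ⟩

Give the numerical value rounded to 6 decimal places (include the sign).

triangle: 1!×0!×2!/4! = 2/24
(j±m)!: 1!×0!×2!×1!×2!×0! = 4
prefactor² = (2J+1)×Δ×N² = 1
  k=0: +1/(0!×1!×0!×2!×0!×0!) = 1/2
Σ = 1/2  ⇒  CG² = 1×1/2² = 1/4
CG = +√(1/4) = +0.500000

+0.500000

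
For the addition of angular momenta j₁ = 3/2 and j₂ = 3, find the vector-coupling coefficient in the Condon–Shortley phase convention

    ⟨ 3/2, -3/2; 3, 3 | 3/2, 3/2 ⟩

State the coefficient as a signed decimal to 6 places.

triangle: 3!·0!·3!/7! = 36/5040
(j±m)!: 0!·3!·6!·0!·3!·0! = 25920
prefactor² = (2J+1)·Δ·N² = 5184/7
  k=3: −1/(3!·0!·0!·3!·0!·0!) = -1/36
Σ = -1/36  ⇒  CG² = 5184/7·(-1/36)² = 4/7
CG = −√(4/7) = -0.755929

-0.755929  (= −√(4/7))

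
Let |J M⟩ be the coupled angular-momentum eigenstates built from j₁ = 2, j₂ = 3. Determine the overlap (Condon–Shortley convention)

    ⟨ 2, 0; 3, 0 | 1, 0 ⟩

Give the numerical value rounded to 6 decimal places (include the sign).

√[3·4!0!2!/7! · 2!2!3!3!1!1!] = √(144/35)
  +(−1)^2/∏(2,2,0,1,0,1)! = 1/4  (running 1/4)
⟨..|..⟩ = √(144/35)·(1/4) = +0.507093

+0.507093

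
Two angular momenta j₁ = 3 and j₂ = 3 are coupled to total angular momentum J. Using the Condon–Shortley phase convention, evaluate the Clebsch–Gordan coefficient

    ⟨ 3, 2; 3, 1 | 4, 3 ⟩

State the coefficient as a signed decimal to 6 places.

j₁+j₂−J=2  J+j₁−j₂=4  J−j₁+j₂=4  j₁+j₂+J+1=11
(j₁±m₁, j₂±m₂, J±M) = (5,1,4,2,7,1)
P² = 82944/11
sum k=0..1:
  [0] +1/288 = 1/288
  [1] −1/144 = -1/144
S = -1/288
C² = P²·S² = 1/11 ; C = -0.301511

-0.301511  (= −√(1/11))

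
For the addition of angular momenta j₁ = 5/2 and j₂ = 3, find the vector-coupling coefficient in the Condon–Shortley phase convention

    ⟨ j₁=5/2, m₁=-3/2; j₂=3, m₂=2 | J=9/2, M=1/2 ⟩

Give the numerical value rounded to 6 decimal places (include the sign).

√[10·1!4!5!/11! · 1!4!5!1!5!4!] = √(460800/77)
  +(−1)^0/∏(0,1,4,5,0,0)! = 1/2880  (running 1/2880)
  +(−1)^1/∏(1,0,3,4,1,1)! = -1/144  (running -19/2880)
⟨..|..⟩ = √(460800/77)·(-19/2880) = -0.510355

−√(361/1386) = -0.510355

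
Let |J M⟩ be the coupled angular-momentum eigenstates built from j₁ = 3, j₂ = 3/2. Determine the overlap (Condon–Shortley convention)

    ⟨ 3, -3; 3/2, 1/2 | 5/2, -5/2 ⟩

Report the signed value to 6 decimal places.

j₁+j₂−J=2  J+j₁−j₂=4  J−j₁+j₂=1  j₁+j₂+J+1=8
(j₁±m₁, j₂±m₂, J±M) = (0,6,2,1,0,5)
P² = 8640/7
sum k=2..2:
  [2] +1/48 = 1/48
S = 1/48
C² = P²·S² = 15/28 ; C = +0.731925

+√(15/28) = +0.731925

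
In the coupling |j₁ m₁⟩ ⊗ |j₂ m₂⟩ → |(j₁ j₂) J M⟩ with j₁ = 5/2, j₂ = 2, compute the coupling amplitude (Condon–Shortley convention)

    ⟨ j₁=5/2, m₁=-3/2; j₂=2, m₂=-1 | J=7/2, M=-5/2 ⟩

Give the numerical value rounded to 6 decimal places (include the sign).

j₁+j₂−J=1  J+j₁−j₂=4  J−j₁+j₂=3  j₁+j₂+J+1=9
(j₁±m₁, j₂±m₂, J±M) = (1,4,1,3,1,6)
P² = 2304/7
sum k=0..1:
  [0] +1/48 = 1/48
  [1] −1/36 = -1/36
S = -1/144
C² = P²·S² = 1/63 ; C = -0.125988

−√(1/63) ≈ -0.125988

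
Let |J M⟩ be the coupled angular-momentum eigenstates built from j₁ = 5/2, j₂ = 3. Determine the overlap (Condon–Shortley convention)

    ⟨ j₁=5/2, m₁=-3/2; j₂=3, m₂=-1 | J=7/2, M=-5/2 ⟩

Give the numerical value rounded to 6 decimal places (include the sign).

−√(10/63) = -0.398410

√[8·2!3!4!/10! · 1!4!2!4!1!6!] = √(18432/35)
  +(−1)^1/∏(1,1,3,1,0,3)! = -1/36  (running -1/36)
  +(−1)^2/∏(2,0,2,0,1,4)! = 1/96  (running -5/288)
⟨..|..⟩ = √(18432/35)·(-5/288) = -0.398410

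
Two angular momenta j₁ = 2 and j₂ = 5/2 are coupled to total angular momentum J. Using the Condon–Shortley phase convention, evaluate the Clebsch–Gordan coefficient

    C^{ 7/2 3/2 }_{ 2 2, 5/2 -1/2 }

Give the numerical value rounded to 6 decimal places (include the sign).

triangle: 1!*3!*4!/9! = 144/362880
(j±m)!: 4!*0!*2!*3!*5!*2! = 69120
prefactor² = (2J+1)*Δ*N² = 1536/7
  k=0: +1/(0!*1!*0!*2!*3!*2!) = 1/24
Σ = 1/24  ⇒  CG² = 1536/7*1/24² = 8/21
CG = +√(8/21) = +0.617213

+0.617213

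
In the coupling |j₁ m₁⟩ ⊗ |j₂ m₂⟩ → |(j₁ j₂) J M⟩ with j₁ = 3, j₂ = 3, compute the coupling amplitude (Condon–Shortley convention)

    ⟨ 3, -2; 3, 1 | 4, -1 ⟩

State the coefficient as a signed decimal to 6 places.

√[9·2!4!4!/11! · 1!5!4!2!3!5!] = √(82944/77)
  +(−1)^1/∏(1,1,4,3,0,1)! = -1/144  (running -1/144)
  +(−1)^2/∏(2,0,3,2,1,2)! = 1/48  (running 1/72)
⟨..|..⟩ = √(82944/77)·(1/72) = +0.455842

+√(16/77) ≈ +0.455842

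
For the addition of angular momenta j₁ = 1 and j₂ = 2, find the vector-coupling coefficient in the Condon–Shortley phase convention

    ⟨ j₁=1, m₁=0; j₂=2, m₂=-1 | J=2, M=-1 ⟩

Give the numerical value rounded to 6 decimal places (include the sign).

j₁+j₂−J=1  J+j₁−j₂=1  J−j₁+j₂=3  j₁+j₂+J+1=6
(j₁±m₁, j₂±m₂, J±M) = (1,1,1,3,1,3)
P² = 3/2
sum k=0..1:
  [0] +1/2 = 1/2
  [1] −1/6 = -1/6
S = 1/3
C² = P²·S² = 1/6 ; C = +0.408248

+√(1/6) ≈ +0.408248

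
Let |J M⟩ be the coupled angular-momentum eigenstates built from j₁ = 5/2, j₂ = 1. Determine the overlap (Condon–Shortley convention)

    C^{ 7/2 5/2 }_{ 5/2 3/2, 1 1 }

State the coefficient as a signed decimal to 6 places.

j₁+j₂−J=0  J+j₁−j₂=5  J−j₁+j₂=2  j₁+j₂+J+1=8
(j₁±m₁, j₂±m₂, J±M) = (4,1,2,0,6,1)
P² = 11520/7
sum k=0..0:
  [0] +1/48 = 1/48
S = 1/48
C² = P²·S² = 5/7 ; C = +0.845154

+0.845154  (= +√(5/7))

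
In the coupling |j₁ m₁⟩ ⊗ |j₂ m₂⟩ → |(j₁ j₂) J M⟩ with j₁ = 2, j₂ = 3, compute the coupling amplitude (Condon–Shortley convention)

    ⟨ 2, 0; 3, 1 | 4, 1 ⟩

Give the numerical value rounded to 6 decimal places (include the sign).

√[9·1!3!5!/10! · 2!2!4!2!5!3!] = √(1728/7)
  +(−1)^0/∏(0,1,2,4,1,1)! = 1/48  (running 1/48)
  +(−1)^1/∏(1,0,1,3,2,2)! = -1/24  (running -1/48)
⟨..|..⟩ = √(1728/7)·(-1/48) = -0.327327

−√(3/28) = -0.327327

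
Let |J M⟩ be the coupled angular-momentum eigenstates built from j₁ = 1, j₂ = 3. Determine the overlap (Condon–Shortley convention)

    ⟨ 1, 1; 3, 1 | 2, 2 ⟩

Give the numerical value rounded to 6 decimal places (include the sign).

√[5·2!0!4!/7! · 2!0!4!2!4!0!] = √(768/7)
  +(−1)^0/∏(0,2,0,4,0,0)! = 1/48  (running 1/48)
⟨..|..⟩ = √(768/7)·(1/48) = +0.218218

+√(1/21) = +0.218218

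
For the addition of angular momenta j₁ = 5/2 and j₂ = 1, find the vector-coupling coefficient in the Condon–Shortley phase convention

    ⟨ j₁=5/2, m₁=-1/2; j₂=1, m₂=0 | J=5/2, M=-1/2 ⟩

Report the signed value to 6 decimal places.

triangle: 1!·4!·1!/7! = 24/5040
(j±m)!: 2!·3!·1!·1!·2!·3! = 144
prefactor² = (2J+1)·Δ·N² = 144/35
  k=0: +1/(0!·1!·3!·1!·1!·0!) = 1/6
  k=1: −1/(1!·0!·2!·0!·2!·1!) = -1/4
Σ = -1/12  ⇒  CG² = 144/35·(-1/12)² = 1/35
CG = −√(1/35) = -0.169031

−√(1/35) ≈ -0.169031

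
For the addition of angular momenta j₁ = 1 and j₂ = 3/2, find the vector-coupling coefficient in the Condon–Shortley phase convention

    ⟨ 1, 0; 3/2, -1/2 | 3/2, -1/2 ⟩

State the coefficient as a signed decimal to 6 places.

√[4·1!1!2!/5! · 1!1!1!2!1!2!] = √(4/15)
  +(−1)^0/∏(0,1,1,1,0,1)! = 1  (running 1)
  +(−1)^1/∏(1,0,0,0,1,2)! = -1/2  (running 1/2)
⟨..|..⟩ = √(4/15)·(1/2) = +0.258199

+0.258199  (= +√(1/15))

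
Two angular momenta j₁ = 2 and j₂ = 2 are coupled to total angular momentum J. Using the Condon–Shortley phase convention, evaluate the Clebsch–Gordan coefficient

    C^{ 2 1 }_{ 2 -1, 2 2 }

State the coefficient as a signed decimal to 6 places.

j₁+j₂−J=2  J+j₁−j₂=2  J−j₁+j₂=2  j₁+j₂+J+1=7
(j₁±m₁, j₂±m₂, J±M) = (1,3,4,0,3,1)
P² = 48/7
sum k=2..2:
  [2] +1/4 = 1/4
S = 1/4
C² = P²·S² = 3/7 ; C = +0.654654

+0.654654  (= +√(3/7))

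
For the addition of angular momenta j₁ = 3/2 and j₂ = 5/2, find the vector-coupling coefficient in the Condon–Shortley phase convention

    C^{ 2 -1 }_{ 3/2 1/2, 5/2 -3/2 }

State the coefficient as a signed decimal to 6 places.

+0.154303  (= +√(1/42))

j₁+j₂−J=2  J+j₁−j₂=1  J−j₁+j₂=3  j₁+j₂+J+1=7
(j₁±m₁, j₂±m₂, J±M) = (2,1,1,4,1,3)
P² = 24/7
sum k=0..1:
  [0] +1/4 = 1/4
  [1] −1/6 = -1/6
S = 1/12
C² = P²·S² = 1/42 ; C = +0.154303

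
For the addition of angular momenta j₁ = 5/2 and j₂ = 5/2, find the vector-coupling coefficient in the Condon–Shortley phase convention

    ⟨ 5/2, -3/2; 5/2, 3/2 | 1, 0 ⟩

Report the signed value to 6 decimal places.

triangle: 4!×1!×1!/7! = 24/5040
(j±m)!: 1!×4!×4!×1!×1!×1! = 576
prefactor² = (2J+1)×Δ×N² = 288/35
  k=3: −1/(3!×1!×1!×1!×0!×0!) = -1/6
  k=4: +1/(4!×0!×0!×0!×1!×1!) = 1/24
Σ = -1/8  ⇒  CG² = 288/35×(-1/8)² = 9/70
CG = −√(9/70) = -0.358569

-0.358569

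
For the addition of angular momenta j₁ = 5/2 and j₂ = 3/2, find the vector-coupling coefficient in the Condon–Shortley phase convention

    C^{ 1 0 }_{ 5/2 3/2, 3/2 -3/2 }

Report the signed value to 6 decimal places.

j₁+j₂−J=3  J+j₁−j₂=2  J−j₁+j₂=0  j₁+j₂+J+1=6
(j₁±m₁, j₂±m₂, J±M) = (4,1,0,3,1,1)
P² = 36/5
sum k=0..0:
  [0] +1/6 = 1/6
S = 1/6
C² = P²·S² = 1/5 ; C = +0.447214

+√(1/5) = +0.447214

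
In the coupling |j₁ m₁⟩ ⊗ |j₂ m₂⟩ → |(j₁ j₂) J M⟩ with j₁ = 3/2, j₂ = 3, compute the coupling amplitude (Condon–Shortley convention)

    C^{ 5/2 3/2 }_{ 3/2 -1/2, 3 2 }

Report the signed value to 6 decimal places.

j₁+j₂−J=2  J+j₁−j₂=1  J−j₁+j₂=4  j₁+j₂+J+1=8
(j₁±m₁, j₂±m₂, J±M) = (1,2,5,1,4,1)
P² = 288/7
sum k=1..2:
  [1] −1/24 = -1/24
  [2] +1/12 = 1/12
S = 1/24
C² = P²·S² = 1/14 ; C = +0.267261

+√(1/14) = +0.267261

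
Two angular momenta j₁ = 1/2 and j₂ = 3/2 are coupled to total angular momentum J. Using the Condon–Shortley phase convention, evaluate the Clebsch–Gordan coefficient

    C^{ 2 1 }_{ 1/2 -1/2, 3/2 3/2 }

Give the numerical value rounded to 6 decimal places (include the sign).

j₁+j₂−J=0  J+j₁−j₂=1  J−j₁+j₂=3  j₁+j₂+J+1=5
(j₁±m₁, j₂±m₂, J±M) = (0,1,3,0,3,1)
P² = 9
sum k=0..0:
  [0] +1/6 = 1/6
S = 1/6
C² = P²·S² = 1/4 ; C = +0.500000

+0.500000  (= +√(1/4))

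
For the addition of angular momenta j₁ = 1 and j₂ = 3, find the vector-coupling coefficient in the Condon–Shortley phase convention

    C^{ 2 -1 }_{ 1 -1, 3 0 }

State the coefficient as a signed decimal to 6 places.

+√(1/7) ≈ +0.377964

√[5·2!0!4!/7! · 0!2!3!3!1!3!] = √(144/7)
  +(−1)^2/∏(2,0,0,1,0,3)! = 1/12  (running 1/12)
⟨..|..⟩ = √(144/7)·(1/12) = +0.377964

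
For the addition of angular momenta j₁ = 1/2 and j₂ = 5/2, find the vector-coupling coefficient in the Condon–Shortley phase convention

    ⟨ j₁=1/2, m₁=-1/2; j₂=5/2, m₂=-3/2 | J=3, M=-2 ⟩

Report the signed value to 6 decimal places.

+√(5/6) ≈ +0.912871

√[7·0!1!5!/7! · 0!1!1!4!1!5!] = √(480)
  +(−1)^0/∏(0,0,1,1,0,4)! = 1/24  (running 1/24)
⟨..|..⟩ = √(480)·(1/24) = +0.912871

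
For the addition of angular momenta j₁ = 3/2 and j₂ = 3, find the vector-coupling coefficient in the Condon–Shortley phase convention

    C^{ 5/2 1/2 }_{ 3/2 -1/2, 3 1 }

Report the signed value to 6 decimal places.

−√(1/70) = -0.119523

triangle: 2!×1!×4!/8! = 48/40320
(j±m)!: 1!×2!×4!×2!×3!×2! = 1152
prefactor² = (2J+1)×Δ×N² = 288/35
  k=1: −1/(1!×1!×1!×3!×0!×1!) = -1/6
  k=2: +1/(2!×0!×0!×2!×1!×2!) = 1/8
Σ = -1/24  ⇒  CG² = 288/35×(-1/24)² = 1/70
CG = −√(1/70) = -0.119523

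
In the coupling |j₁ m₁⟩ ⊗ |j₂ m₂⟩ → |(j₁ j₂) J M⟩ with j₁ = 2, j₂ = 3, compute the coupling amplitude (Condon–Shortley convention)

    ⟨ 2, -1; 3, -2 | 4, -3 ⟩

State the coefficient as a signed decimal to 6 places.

√[9·1!3!5!/10! · 1!3!1!5!1!7!] = √(6480)
  +(−1)^0/∏(0,1,3,1,0,4)! = 1/144  (running 1/144)
  +(−1)^1/∏(1,0,2,0,1,5)! = -1/240  (running 1/360)
⟨..|..⟩ = √(6480)·(1/360) = +0.223607

+√(1/20) ≈ +0.223607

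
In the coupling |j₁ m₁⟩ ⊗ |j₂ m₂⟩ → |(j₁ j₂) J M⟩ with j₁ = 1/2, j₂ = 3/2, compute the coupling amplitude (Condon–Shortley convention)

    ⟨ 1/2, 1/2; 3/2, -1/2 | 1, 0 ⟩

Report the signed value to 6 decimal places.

j₁+j₂−J=1  J+j₁−j₂=0  J−j₁+j₂=2  j₁+j₂+J+1=4
(j₁±m₁, j₂±m₂, J±M) = (1,0,1,2,1,1)
P² = 1/2
sum k=0..0:
  [0] +1/1 = 1
S = 1
C² = P²·S² = 1/2 ; C = +0.707107

+√(1/2) = +0.707107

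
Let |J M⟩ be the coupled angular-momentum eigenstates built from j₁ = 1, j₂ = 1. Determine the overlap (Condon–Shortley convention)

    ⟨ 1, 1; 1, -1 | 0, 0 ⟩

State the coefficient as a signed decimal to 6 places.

+√(1/3) = +0.577350

j₁+j₂−J=2  J+j₁−j₂=0  J−j₁+j₂=0  j₁+j₂+J+1=3
(j₁±m₁, j₂±m₂, J±M) = (2,0,0,2,0,0)
P² = 4/3
sum k=0..0:
  [0] +1/2 = 1/2
S = 1/2
C² = P²·S² = 1/3 ; C = +0.577350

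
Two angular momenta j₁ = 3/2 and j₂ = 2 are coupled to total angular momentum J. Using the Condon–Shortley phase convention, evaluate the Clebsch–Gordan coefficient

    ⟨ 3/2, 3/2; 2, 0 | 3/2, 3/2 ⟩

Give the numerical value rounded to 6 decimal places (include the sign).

triangle: 2!·1!·2!/6! = 4/720
(j±m)!: 3!·0!·2!·2!·3!·0! = 144
prefactor² = (2J+1)·Δ·N² = 16/5
  k=0: +1/(0!·2!·0!·2!·1!·0!) = 1/4
Σ = 1/4  ⇒  CG² = 16/5·1/4² = 1/5
CG = +√(1/5) = +0.447214

+√(1/5) = +0.447214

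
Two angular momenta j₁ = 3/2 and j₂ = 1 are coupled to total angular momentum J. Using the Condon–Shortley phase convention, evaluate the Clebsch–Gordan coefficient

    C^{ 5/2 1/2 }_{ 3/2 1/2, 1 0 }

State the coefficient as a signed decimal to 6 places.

+0.774597  (= +√(3/5))

triangle: 0!·3!·2!/6! = 12/720
(j±m)!: 2!·1!·1!·1!·3!·2! = 24
prefactor² = (2J+1)·Δ·N² = 12/5
  k=0: +1/(0!·0!·1!·1!·2!·1!) = 1/2
Σ = 1/2  ⇒  CG² = 12/5·1/2² = 3/5
CG = +√(3/5) = +0.774597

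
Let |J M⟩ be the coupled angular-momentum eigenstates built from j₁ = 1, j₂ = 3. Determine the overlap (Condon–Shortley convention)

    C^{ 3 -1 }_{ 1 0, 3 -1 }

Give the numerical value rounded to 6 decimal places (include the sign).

+√(1/12) ≈ +0.288675

√[7·1!1!5!/8! · 1!1!2!4!2!4!] = √(48)
  +(−1)^0/∏(0,1,1,2,0,3)! = 1/12  (running 1/12)
  +(−1)^1/∏(1,0,0,1,1,4)! = -1/24  (running 1/24)
⟨..|..⟩ = √(48)·(1/24) = +0.288675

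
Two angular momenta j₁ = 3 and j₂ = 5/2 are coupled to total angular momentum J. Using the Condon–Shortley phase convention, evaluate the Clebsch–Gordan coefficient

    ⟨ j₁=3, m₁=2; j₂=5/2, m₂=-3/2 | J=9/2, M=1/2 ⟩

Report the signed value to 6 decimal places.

triangle: 1!×5!×4!/11! = 2880/39916800
(j±m)!: 5!×1!×1!×4!×5!×4! = 8294400
prefactor² = (2J+1)×Δ×N² = 460800/77
  k=0: +1/(0!×1!×1!×1!×4!×3!) = 1/144
  k=1: −1/(1!×0!×0!×0!×5!×4!) = -1/2880
Σ = 19/2880  ⇒  CG² = 460800/77×19/2880² = 361/1386
CG = +√(361/1386) = +0.510355

+√(361/1386) ≈ +0.510355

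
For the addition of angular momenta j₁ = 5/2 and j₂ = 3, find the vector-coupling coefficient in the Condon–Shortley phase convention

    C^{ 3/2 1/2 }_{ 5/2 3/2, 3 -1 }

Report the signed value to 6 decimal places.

-0.483046

triangle: 4!×1!×2!/8! = 48/40320
(j±m)!: 4!×1!×2!×4!×2!×1! = 2304
prefactor² = (2J+1)×Δ×N² = 384/35
  k=0: +1/(0!×4!×1!×2!×0!×0!) = 1/48
  k=1: −1/(1!×3!×0!×1!×1!×1!) = -1/6
Σ = -7/48  ⇒  CG² = 384/35×(-7/48)² = 7/30
CG = −√(7/30) = -0.483046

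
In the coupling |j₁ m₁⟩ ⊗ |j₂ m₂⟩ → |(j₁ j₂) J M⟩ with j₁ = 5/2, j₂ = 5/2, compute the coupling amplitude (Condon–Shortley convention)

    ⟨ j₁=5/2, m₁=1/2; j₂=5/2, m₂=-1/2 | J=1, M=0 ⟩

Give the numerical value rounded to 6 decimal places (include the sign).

j₁+j₂−J=4  J+j₁−j₂=1  J−j₁+j₂=1  j₁+j₂+J+1=7
(j₁±m₁, j₂±m₂, J±M) = (3,2,2,3,1,1)
P² = 72/35
sum k=1..2:
  [1] −1/6 = -1/6
  [2] +1/4 = 1/4
S = 1/12
C² = P²·S² = 1/70 ; C = +0.119523

+0.119523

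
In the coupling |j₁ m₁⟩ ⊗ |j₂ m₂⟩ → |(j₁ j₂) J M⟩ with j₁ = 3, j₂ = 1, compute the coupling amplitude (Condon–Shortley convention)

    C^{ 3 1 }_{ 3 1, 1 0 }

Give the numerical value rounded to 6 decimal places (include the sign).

+√(1/12) ≈ +0.288675

triangle: 1!·5!·1!/8! = 120/40320
(j±m)!: 4!·2!·1!·1!·4!·2! = 2304
prefactor² = (2J+1)·Δ·N² = 48
  k=0: +1/(0!·1!·2!·1!·3!·0!) = 1/12
  k=1: −1/(1!·0!·1!·0!·4!·1!) = -1/24
Σ = 1/24  ⇒  CG² = 48·1/24² = 1/12
CG = +√(1/12) = +0.288675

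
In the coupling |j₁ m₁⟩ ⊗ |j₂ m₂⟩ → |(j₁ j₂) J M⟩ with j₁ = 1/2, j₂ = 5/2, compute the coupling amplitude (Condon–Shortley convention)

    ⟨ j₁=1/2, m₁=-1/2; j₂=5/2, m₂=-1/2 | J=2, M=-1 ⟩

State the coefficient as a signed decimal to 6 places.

−√(1/3) ≈ -0.577350

j₁+j₂−J=1  J+j₁−j₂=0  J−j₁+j₂=4  j₁+j₂+J+1=6
(j₁±m₁, j₂±m₂, J±M) = (0,1,2,3,1,3)
P² = 12
sum k=1..1:
  [1] −1/6 = -1/6
S = -1/6
C² = P²·S² = 1/3 ; C = -0.577350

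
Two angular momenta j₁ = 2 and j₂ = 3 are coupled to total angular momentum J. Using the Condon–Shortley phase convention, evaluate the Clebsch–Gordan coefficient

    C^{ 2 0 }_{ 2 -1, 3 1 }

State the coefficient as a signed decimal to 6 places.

+0.377964

√[5·3!1!3!/8! · 1!3!4!2!2!2!] = √(36/7)
  +(−1)^2/∏(2,1,1,2,0,1)! = 1/4  (running 1/4)
  +(−1)^3/∏(3,0,0,1,1,2)! = -1/12  (running 1/6)
⟨..|..⟩ = √(36/7)·(1/6) = +0.377964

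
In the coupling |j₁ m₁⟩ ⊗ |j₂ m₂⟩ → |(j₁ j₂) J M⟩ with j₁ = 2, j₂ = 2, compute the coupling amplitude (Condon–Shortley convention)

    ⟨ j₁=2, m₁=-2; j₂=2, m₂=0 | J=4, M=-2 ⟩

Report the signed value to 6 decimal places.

+0.462910  (= +√(3/14))

triangle: 0!·4!·4!/9! = 576/362880
(j±m)!: 0!·4!·2!·2!·2!·6! = 138240
prefactor² = (2J+1)·Δ·N² = 13824/7
  k=0: +1/(0!·0!·4!·2!·0!·2!) = 1/96
Σ = 1/96  ⇒  CG² = 13824/7·1/96² = 3/14
CG = +√(3/14) = +0.462910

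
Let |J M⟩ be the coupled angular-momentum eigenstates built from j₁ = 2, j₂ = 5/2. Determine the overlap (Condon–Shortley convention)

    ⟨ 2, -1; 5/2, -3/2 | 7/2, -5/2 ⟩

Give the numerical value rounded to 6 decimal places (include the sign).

j₁+j₂−J=1  J+j₁−j₂=3  J−j₁+j₂=4  j₁+j₂+J+1=9
(j₁±m₁, j₂±m₂, J±M) = (1,3,1,4,1,6)
P² = 2304/7
sum k=0..1:
  [0] +1/36 = 1/36
  [1] −1/48 = -1/48
S = 1/144
C² = P²·S² = 1/63 ; C = +0.125988

+√(1/63) = +0.125988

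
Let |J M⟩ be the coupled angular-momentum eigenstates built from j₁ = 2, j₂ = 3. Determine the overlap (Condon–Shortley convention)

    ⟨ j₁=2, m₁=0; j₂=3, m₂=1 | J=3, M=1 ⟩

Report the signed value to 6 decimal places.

triangle: 2!*2!*4!/9! = 96/362880
(j±m)!: 2!*2!*4!*2!*4!*2! = 9216
prefactor² = (2J+1)*Δ*N² = 256/15
  k=0: +1/(0!*2!*2!*4!*0!*0!) = 1/96
  k=1: −1/(1!*1!*1!*3!*1!*1!) = -1/6
  k=2: +1/(2!*0!*0!*2!*2!*2!) = 1/16
Σ = -3/32  ⇒  CG² = 256/15*(-3/32)² = 3/20
CG = −√(3/20) = -0.387298

−√(3/20) = -0.387298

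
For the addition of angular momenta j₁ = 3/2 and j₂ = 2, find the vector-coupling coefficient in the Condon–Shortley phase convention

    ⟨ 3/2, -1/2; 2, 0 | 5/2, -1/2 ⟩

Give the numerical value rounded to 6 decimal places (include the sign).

−√(3/35) = -0.292770

j₁+j₂−J=1  J+j₁−j₂=2  J−j₁+j₂=3  j₁+j₂+J+1=7
(j₁±m₁, j₂±m₂, J±M) = (1,2,2,2,2,3)
P² = 48/35
sum k=0..1:
  [0] +1/4 = 1/4
  [1] −1/2 = -1/2
S = -1/4
C² = P²·S² = 3/35 ; C = -0.292770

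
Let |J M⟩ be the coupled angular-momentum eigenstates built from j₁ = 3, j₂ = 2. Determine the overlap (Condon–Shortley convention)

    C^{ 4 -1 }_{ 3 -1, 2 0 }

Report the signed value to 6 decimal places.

triangle: 1!×5!×3!/10! = 720/3628800
(j±m)!: 2!×4!×2!×2!×3!×5! = 138240
prefactor² = (2J+1)×Δ×N² = 1728/7
  k=0: +1/(0!×1!×4!×2!×1!×1!) = 1/48
  k=1: −1/(1!×0!×3!×1!×2!×2!) = -1/24
Σ = -1/48  ⇒  CG² = 1728/7×(-1/48)² = 3/28
CG = −√(3/28) = -0.327327

−√(3/28) ≈ -0.327327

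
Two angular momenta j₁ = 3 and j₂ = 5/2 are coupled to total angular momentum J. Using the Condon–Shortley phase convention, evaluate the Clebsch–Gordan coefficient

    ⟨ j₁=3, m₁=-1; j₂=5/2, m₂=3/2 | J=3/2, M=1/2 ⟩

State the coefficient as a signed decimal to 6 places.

−√(7/30) ≈ -0.483046

triangle: 4!·2!·1!/8! = 48/40320
(j±m)!: 2!·4!·4!·1!·2!·1! = 2304
prefactor² = (2J+1)·Δ·N² = 384/35
  k=3: −1/(3!·1!·1!·1!·1!·0!) = -1/6
  k=4: +1/(4!·0!·0!·0!·2!·1!) = 1/48
Σ = -7/48  ⇒  CG² = 384/35·(-7/48)² = 7/30
CG = −√(7/30) = -0.483046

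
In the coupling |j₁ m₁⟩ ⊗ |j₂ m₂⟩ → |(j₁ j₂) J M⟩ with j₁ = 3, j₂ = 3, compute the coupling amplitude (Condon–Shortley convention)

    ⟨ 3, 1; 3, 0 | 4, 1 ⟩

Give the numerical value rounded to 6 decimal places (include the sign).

-0.312094  (= −√(15/154))

j₁+j₂−J=2  J+j₁−j₂=4  J−j₁+j₂=4  j₁+j₂+J+1=11
(j₁±m₁, j₂±m₂, J±M) = (4,2,3,3,5,3)
P² = 124416/385
sum k=0..2:
  [0] +1/48 = 1/48
  [1] −1/24 = -1/24
  [2] +1/288 = 1/288
S = -5/288
C² = P²·S² = 15/154 ; C = -0.312094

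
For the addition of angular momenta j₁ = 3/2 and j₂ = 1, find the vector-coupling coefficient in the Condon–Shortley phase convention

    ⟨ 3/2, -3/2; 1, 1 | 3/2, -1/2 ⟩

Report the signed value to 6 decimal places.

√[4·1!2!1!/5! · 0!3!2!0!1!2!] = √(8/5)
  +(−1)^1/∏(1,0,2,1,0,0)! = -1/2  (running -1/2)
⟨..|..⟩ = √(8/5)·(-1/2) = -0.632456

-0.632456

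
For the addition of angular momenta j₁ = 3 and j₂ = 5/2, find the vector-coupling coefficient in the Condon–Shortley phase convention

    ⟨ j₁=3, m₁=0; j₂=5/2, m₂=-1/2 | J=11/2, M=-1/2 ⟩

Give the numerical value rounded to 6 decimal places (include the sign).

triangle: 0!·6!·5!/12! = 86400/479001600
(j±m)!: 3!·3!·2!·3!·5!·6! = 37324800
prefactor² = (2J+1)·Δ·N² = 6220800/77
  k=0: +1/(0!·0!·3!·2!·3!·3!) = 1/432
Σ = 1/432  ⇒  CG² = 6220800/77·1/432² = 100/231
CG = +√(100/231) = +0.657952

+√(100/231) ≈ +0.657952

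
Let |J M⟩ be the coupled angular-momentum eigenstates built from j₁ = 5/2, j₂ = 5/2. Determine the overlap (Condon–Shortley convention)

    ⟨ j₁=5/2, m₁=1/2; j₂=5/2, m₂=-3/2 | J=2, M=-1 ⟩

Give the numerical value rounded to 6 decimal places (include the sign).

−√(1/7) ≈ -0.377964

j₁+j₂−J=3  J+j₁−j₂=2  J−j₁+j₂=2  j₁+j₂+J+1=8
(j₁±m₁, j₂±m₂, J±M) = (3,2,1,4,1,3)
P² = 36/7
sum k=0..1:
  [0] +1/12 = 1/12
  [1] −1/4 = -1/4
S = -1/6
C² = P²·S² = 1/7 ; C = -0.377964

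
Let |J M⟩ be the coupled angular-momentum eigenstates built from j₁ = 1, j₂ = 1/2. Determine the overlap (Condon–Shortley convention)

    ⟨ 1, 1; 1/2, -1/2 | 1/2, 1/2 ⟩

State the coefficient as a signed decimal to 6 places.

+√(2/3) = +0.816497

√[2·1!1!0!/3! · 2!0!0!1!1!0!] = √(2/3)
  +(−1)^0/∏(0,1,0,0,1,0)! = 1  (running 1)
⟨..|..⟩ = √(2/3)·(1) = +0.816497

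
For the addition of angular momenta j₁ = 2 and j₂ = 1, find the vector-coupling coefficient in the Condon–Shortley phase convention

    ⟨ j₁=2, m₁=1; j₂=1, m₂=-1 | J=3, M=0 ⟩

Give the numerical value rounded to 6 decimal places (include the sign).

√[7·0!4!2!/7! · 3!1!0!2!3!3!] = √(144/5)
  +(−1)^0/∏(0,0,1,0,3,2)! = 1/12  (running 1/12)
⟨..|..⟩ = √(144/5)·(1/12) = +0.447214

+√(1/5) ≈ +0.447214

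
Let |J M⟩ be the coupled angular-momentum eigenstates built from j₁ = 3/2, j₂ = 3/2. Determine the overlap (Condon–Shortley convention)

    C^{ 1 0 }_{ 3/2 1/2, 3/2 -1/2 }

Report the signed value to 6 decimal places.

-0.223607  (= −√(1/20))

j₁+j₂−J=2  J+j₁−j₂=1  J−j₁+j₂=1  j₁+j₂+J+1=5
(j₁±m₁, j₂±m₂, J±M) = (2,1,1,2,1,1)
P² = 1/5
sum k=0..1:
  [0] +1/2 = 1/2
  [1] −1/1 = -1
S = -1/2
C² = P²·S² = 1/20 ; C = -0.223607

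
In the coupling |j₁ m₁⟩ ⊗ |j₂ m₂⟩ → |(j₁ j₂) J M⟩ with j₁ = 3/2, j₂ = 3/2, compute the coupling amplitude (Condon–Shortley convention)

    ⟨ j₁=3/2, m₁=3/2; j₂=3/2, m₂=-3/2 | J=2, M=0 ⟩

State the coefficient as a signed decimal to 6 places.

+0.500000

√[5·1!2!2!/6! · 3!0!0!3!2!2!] = √(4)
  +(−1)^0/∏(0,1,0,0,2,2)! = 1/4  (running 1/4)
⟨..|..⟩ = √(4)·(1/4) = +0.500000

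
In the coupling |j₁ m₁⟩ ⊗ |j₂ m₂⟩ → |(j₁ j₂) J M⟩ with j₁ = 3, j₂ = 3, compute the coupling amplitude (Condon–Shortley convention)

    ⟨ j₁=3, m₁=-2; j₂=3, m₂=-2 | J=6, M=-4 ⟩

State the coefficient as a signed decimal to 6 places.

√[13·0!6!6!/13! · 1!5!1!5!2!10!] = √(1244160000/11)
  +(−1)^0/∏(0,0,5,1,1,5)! = 1/14400  (running 1/14400)
⟨..|..⟩ = √(1244160000/11)·(1/14400) = +0.738549

+√(6/11) = +0.738549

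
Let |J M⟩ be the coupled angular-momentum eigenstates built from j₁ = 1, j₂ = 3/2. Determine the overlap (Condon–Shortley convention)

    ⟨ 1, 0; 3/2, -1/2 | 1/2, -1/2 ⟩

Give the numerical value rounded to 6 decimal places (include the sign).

√[2·2!0!1!/4! · 1!1!1!2!0!1!] = √(1/3)
  +(−1)^1/∏(1,1,0,0,0,1)! = -1  (running -1)
⟨..|..⟩ = √(1/3)·(-1) = -0.577350

-0.577350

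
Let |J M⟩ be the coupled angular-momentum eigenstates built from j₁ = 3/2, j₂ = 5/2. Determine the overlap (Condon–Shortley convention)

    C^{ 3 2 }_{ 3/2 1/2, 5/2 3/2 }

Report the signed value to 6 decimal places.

−√(1/12) = -0.288675

√[7·1!2!4!/8! · 2!1!4!1!5!1!] = √(48)
  +(−1)^0/∏(0,1,1,4,1,0)! = 1/24  (running 1/24)
  +(−1)^1/∏(1,0,0,3,2,1)! = -1/12  (running -1/24)
⟨..|..⟩ = √(48)·(-1/24) = -0.288675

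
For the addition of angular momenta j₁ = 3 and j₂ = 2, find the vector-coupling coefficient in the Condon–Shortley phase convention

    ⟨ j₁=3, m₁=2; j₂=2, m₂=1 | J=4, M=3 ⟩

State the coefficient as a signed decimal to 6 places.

+0.223607

√[9·1!5!3!/10! · 5!1!3!1!7!1!] = √(6480)
  +(−1)^0/∏(0,1,1,3,4,0)! = 1/144  (running 1/144)
  +(−1)^1/∏(1,0,0,2,5,1)! = -1/240  (running 1/360)
⟨..|..⟩ = √(6480)·(1/360) = +0.223607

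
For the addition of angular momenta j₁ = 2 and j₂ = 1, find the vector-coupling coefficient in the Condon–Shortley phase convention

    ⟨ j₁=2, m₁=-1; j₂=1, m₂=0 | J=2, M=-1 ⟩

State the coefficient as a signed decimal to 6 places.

triangle: 1!·3!·1!/6! = 6/720
(j±m)!: 1!·3!·1!·1!·1!·3! = 36
prefactor² = (2J+1)·Δ·N² = 3/2
  k=0: +1/(0!·1!·3!·1!·0!·0!) = 1/6
  k=1: −1/(1!·0!·2!·0!·1!·1!) = -1/2
Σ = -1/3  ⇒  CG² = 3/2·(-1/3)² = 1/6
CG = −√(1/6) = -0.408248

−√(1/6) = -0.408248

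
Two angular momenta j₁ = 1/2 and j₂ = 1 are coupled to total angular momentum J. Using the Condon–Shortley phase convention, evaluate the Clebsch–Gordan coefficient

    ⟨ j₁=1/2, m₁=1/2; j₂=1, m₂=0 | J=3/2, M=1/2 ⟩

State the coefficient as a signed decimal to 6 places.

triangle: 0!*1!*2!/4! = 2/24
(j±m)!: 1!*0!*1!*1!*2!*1! = 2
prefactor² = (2J+1)*Δ*N² = 2/3
  k=0: +1/(0!*0!*0!*1!*1!*1!) = 1
Σ = 1  ⇒  CG² = 2/3*1² = 2/3
CG = +√(2/3) = +0.816497

+0.816497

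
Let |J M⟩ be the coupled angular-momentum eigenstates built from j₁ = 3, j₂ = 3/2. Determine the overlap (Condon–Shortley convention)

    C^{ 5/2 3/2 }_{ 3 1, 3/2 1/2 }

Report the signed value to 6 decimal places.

−√(7/20) = -0.591608

√[6·2!4!1!/8! · 4!2!2!1!4!1!] = √(576/35)
  +(−1)^1/∏(1,1,1,1,3,0)! = -1/6  (running -1/6)
  +(−1)^2/∏(2,0,0,0,4,1)! = 1/48  (running -7/48)
⟨..|..⟩ = √(576/35)·(-7/48) = -0.591608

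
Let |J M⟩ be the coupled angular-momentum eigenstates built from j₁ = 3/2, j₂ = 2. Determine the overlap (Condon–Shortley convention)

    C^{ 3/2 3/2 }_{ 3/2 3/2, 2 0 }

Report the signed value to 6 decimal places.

+√(1/5) ≈ +0.447214

triangle: 2!*1!*2!/6! = 4/720
(j±m)!: 3!*0!*2!*2!*3!*0! = 144
prefactor² = (2J+1)*Δ*N² = 16/5
  k=0: +1/(0!*2!*0!*2!*1!*0!) = 1/4
Σ = 1/4  ⇒  CG² = 16/5*1/4² = 1/5
CG = +√(1/5) = +0.447214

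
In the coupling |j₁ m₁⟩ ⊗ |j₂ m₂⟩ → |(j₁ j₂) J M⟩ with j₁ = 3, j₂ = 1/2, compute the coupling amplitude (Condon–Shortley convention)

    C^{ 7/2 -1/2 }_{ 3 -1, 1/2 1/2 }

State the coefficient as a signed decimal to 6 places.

+0.654654

√[8·0!6!1!/8! · 2!4!1!0!3!4!] = √(6912/7)
  +(−1)^0/∏(0,0,4,1,2,0)! = 1/48  (running 1/48)
⟨..|..⟩ = √(6912/7)·(1/48) = +0.654654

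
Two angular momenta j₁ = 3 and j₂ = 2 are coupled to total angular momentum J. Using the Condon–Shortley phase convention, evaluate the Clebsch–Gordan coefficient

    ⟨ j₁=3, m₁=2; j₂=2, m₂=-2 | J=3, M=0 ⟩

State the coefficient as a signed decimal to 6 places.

+0.577350

triangle: 2!×4!×2!/9! = 96/362880
(j±m)!: 5!×1!×0!×4!×3!×3! = 103680
prefactor² = (2J+1)×Δ×N² = 192
  k=0: +1/(0!×2!×1!×0!×3!×2!) = 1/24
Σ = 1/24  ⇒  CG² = 192×1/24² = 1/3
CG = +√(1/3) = +0.577350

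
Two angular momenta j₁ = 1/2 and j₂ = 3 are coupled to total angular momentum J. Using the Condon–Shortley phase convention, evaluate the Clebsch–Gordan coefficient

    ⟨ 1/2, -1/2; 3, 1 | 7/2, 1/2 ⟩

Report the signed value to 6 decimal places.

√[8·0!1!6!/8! · 0!1!4!2!4!3!] = √(6912/7)
  +(−1)^0/∏(0,0,1,4,0,2)! = 1/48  (running 1/48)
⟨..|..⟩ = √(6912/7)·(1/48) = +0.654654

+0.654654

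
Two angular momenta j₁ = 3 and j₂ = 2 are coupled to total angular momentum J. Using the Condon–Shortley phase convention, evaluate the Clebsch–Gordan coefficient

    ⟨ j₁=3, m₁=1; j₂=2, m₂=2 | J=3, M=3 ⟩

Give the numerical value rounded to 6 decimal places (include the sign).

+0.408248  (= +√(1/6))

√[7·2!4!2!/9! · 4!2!4!0!6!0!] = √(1536)
  +(−1)^2/∏(2,0,0,2,4,0)! = 1/96  (running 1/96)
⟨..|..⟩ = √(1536)·(1/96) = +0.408248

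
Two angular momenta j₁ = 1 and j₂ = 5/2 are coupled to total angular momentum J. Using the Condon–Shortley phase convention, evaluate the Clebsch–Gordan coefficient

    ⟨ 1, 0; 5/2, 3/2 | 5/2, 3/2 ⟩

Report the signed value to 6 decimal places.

−√(9/35) = -0.507093

triangle: 1!*1!*4!/7! = 24/5040
(j±m)!: 1!*1!*4!*1!*4!*1! = 576
prefactor² = (2J+1)*Δ*N² = 576/35
  k=0: +1/(0!*1!*1!*4!*0!*0!) = 1/24
  k=1: −1/(1!*0!*0!*3!*1!*1!) = -1/6
Σ = -1/8  ⇒  CG² = 576/35*(-1/8)² = 9/35
CG = −√(9/35) = -0.507093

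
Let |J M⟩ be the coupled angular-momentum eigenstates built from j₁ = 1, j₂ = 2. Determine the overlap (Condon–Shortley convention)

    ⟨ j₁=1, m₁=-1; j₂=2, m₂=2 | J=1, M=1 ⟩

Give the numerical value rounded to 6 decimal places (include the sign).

j₁+j₂−J=2  J+j₁−j₂=0  J−j₁+j₂=2  j₁+j₂+J+1=5
(j₁±m₁, j₂±m₂, J±M) = (0,2,4,0,2,0)
P² = 48/5
sum k=2..2:
  [2] +1/4 = 1/4
S = 1/4
C² = P²·S² = 3/5 ; C = +0.774597

+√(3/5) ≈ +0.774597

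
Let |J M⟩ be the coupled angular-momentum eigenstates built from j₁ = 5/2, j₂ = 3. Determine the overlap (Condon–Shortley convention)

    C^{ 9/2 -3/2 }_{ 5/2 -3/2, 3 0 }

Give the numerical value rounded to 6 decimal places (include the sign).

-0.540562

j₁+j₂−J=1  J+j₁−j₂=4  J−j₁+j₂=5  j₁+j₂+J+1=11
(j₁±m₁, j₂±m₂, J±M) = (1,4,3,3,3,6)
P² = 207360/77
sum k=0..1:
  [0] +1/288 = 1/288
  [1] −1/72 = -1/72
S = -1/96
C² = P²·S² = 45/154 ; C = -0.540562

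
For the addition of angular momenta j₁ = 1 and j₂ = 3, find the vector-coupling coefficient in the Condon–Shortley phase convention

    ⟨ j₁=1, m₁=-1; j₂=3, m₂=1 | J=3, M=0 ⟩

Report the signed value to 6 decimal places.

−√(1/2) = -0.707107

j₁+j₂−J=1  J+j₁−j₂=1  J−j₁+j₂=5  j₁+j₂+J+1=8
(j₁±m₁, j₂±m₂, J±M) = (0,2,4,2,3,3)
P² = 72
sum k=1..1:
  [1] −1/12 = -1/12
S = -1/12
C² = P²·S² = 1/2 ; C = -0.707107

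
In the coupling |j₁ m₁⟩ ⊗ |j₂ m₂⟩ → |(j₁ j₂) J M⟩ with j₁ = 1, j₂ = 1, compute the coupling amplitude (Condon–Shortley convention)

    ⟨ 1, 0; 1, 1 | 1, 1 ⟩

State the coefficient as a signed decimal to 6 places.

−√(1/2) ≈ -0.707107

triangle: 1!·1!·1!/4! = 1/24
(j±m)!: 1!·1!·2!·0!·2!·0! = 4
prefactor² = (2J+1)·Δ·N² = 1/2
  k=1: −1/(1!·0!·0!·1!·1!·0!) = -1
Σ = -1  ⇒  CG² = 1/2·(-1)² = 1/2
CG = −√(1/2) = -0.707107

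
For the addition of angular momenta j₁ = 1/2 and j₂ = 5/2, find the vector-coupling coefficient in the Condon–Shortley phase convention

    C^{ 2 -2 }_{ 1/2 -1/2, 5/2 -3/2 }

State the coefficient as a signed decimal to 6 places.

−√(1/6) = -0.408248

j₁+j₂−J=1  J+j₁−j₂=0  J−j₁+j₂=4  j₁+j₂+J+1=6
(j₁±m₁, j₂±m₂, J±M) = (0,1,1,4,0,4)
P² = 96
sum k=1..1:
  [1] −1/24 = -1/24
S = -1/24
C² = P²·S² = 1/6 ; C = -0.408248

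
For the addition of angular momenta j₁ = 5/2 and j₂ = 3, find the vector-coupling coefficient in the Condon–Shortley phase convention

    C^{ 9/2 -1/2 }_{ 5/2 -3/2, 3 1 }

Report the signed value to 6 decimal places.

-0.594588  (= −√(35/99))

triangle: 1!×4!×5!/11! = 2880/39916800
(j±m)!: 1!×4!×4!×2!×4!×5! = 3317760
prefactor² = (2J+1)×Δ×N² = 184320/77
  k=0: +1/(0!×1!×4!×4!×0!×1!) = 1/576
  k=1: −1/(1!×0!×3!×3!×1!×2!) = -1/72
Σ = -7/576  ⇒  CG² = 184320/77×(-7/576)² = 35/99
CG = −√(35/99) = -0.594588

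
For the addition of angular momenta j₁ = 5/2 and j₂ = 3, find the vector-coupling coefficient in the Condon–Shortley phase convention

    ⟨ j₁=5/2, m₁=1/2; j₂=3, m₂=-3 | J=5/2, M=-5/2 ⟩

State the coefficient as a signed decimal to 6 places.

+√(5/21) ≈ +0.487950

j₁+j₂−J=3  J+j₁−j₂=2  J−j₁+j₂=3  j₁+j₂+J+1=9
(j₁±m₁, j₂±m₂, J±M) = (3,2,0,6,0,5)
P² = 8640/7
sum k=0..0:
  [0] +1/72 = 1/72
S = 1/72
C² = P²·S² = 5/21 ; C = +0.487950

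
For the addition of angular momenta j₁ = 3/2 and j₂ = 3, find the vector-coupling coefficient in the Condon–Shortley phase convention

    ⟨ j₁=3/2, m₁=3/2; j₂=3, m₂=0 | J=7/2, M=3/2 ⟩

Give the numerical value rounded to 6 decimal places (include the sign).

j₁+j₂−J=1  J+j₁−j₂=2  J−j₁+j₂=5  j₁+j₂+J+1=9
(j₁±m₁, j₂±m₂, J±M) = (3,0,3,3,5,2)
P² = 1920/7
sum k=0..0:
  [0] +1/24 = 1/24
S = 1/24
C² = P²·S² = 10/21 ; C = +0.690066

+√(10/21) ≈ +0.690066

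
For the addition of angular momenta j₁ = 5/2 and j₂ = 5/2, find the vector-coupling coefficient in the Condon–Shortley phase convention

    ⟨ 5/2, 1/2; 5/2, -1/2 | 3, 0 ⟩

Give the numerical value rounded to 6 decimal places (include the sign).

triangle: 2!·3!·3!/9! = 72/362880
(j±m)!: 3!·2!·2!·3!·3!·3! = 5184
prefactor² = (2J+1)·Δ·N² = 36/5
  k=0: +1/(0!·2!·2!·2!·1!·1!) = 1/8
  k=1: −1/(1!·1!·1!·1!·2!·2!) = -1/4
  k=2: +1/(2!·0!·0!·0!·3!·3!) = 1/72
Σ = -1/9  ⇒  CG² = 36/5·(-1/9)² = 4/45
CG = −√(4/45) = -0.298142

−√(4/45) ≈ -0.298142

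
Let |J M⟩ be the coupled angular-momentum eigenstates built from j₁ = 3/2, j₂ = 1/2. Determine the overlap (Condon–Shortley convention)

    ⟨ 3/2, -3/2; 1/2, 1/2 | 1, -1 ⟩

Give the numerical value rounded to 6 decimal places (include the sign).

−√(3/4) = -0.866025

j₁+j₂−J=1  J+j₁−j₂=2  J−j₁+j₂=0  j₁+j₂+J+1=4
(j₁±m₁, j₂±m₂, J±M) = (0,3,1,0,0,2)
P² = 3
sum k=1..1:
  [1] −1/2 = -1/2
S = -1/2
C² = P²·S² = 3/4 ; C = -0.866025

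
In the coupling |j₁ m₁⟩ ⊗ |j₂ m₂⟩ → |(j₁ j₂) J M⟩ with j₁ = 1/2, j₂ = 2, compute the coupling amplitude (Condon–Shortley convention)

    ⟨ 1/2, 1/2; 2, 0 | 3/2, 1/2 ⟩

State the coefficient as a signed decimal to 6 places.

+√(2/5) = +0.632456

√[4·1!0!3!/5! · 1!0!2!2!2!1!] = √(8/5)
  +(−1)^0/∏(0,1,0,2,0,1)! = 1/2  (running 1/2)
⟨..|..⟩ = √(8/5)·(1/2) = +0.632456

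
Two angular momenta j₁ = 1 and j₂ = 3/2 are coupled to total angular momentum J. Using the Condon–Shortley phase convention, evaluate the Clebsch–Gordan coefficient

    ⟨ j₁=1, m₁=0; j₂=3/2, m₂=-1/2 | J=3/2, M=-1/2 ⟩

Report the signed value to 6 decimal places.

+√(1/15) = +0.258199

j₁+j₂−J=1  J+j₁−j₂=1  J−j₁+j₂=2  j₁+j₂+J+1=5
(j₁±m₁, j₂±m₂, J±M) = (1,1,1,2,1,2)
P² = 4/15
sum k=0..1:
  [0] +1/1 = 1
  [1] −1/2 = -1/2
S = 1/2
C² = P²·S² = 1/15 ; C = +0.258199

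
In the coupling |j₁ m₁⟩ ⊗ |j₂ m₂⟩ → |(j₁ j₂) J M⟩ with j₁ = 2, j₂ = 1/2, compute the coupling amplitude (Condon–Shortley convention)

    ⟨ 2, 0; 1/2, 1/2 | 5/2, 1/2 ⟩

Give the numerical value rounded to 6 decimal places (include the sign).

+0.774597

j₁+j₂−J=0  J+j₁−j₂=4  J−j₁+j₂=1  j₁+j₂+J+1=6
(j₁±m₁, j₂±m₂, J±M) = (2,2,1,0,3,2)
P² = 48/5
sum k=0..0:
  [0] +1/4 = 1/4
S = 1/4
C² = P²·S² = 3/5 ; C = +0.774597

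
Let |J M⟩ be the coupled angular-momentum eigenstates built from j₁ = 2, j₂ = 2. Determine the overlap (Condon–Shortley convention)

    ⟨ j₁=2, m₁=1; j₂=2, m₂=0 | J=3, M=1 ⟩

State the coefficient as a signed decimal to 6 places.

triangle: 1!*3!*3!/8! = 36/40320
(j±m)!: 3!*1!*2!*2!*4!*2! = 1152
prefactor² = (2J+1)*Δ*N² = 36/5
  k=0: +1/(0!*1!*1!*2!*2!*1!) = 1/4
  k=1: −1/(1!*0!*0!*1!*3!*2!) = -1/12
Σ = 1/6  ⇒  CG² = 36/5*1/6² = 1/5
CG = +√(1/5) = +0.447214

+√(1/5) = +0.447214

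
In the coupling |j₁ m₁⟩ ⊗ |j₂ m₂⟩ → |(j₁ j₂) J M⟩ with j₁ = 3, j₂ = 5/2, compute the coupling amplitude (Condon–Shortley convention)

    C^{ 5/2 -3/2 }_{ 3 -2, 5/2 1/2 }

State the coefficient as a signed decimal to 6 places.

+√(1/14) = +0.267261

j₁+j₂−J=3  J+j₁−j₂=3  J−j₁+j₂=2  j₁+j₂+J+1=9
(j₁±m₁, j₂±m₂, J±M) = (1,5,3,2,1,4)
P² = 288/7
sum k=2..3:
  [2] +1/12 = 1/12
  [3] −1/24 = -1/24
S = 1/24
C² = P²·S² = 1/14 ; C = +0.267261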